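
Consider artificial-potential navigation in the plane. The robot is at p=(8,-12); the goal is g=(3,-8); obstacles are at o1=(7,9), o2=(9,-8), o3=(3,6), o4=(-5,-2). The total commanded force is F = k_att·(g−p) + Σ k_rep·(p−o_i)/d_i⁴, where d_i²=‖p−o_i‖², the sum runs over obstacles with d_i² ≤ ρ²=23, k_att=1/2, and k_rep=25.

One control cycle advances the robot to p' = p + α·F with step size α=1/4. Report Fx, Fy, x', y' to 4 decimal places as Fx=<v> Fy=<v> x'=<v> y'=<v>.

F_att = 1/2·(g−p) = 1/2·(-5,4) = (-2.5000,2.0000)
o1: d²=442 > ρ²=23 → inactive
o2: d²=17 ≤ ρ²=23; F_rep = 25·(-1,-4)/17² = (-0.0865,-0.3460)
o3: d²=349 > ρ²=23 → inactive
o4: d²=269 > ρ²=23 → inactive
F = F_att + ΣF_rep = (-2.5865,1.6540)
p' = p + 1/4·F = (7.3534,-11.5865)

Fx=-2.5865 Fy=1.6540 x'=7.3534 y'=-11.5865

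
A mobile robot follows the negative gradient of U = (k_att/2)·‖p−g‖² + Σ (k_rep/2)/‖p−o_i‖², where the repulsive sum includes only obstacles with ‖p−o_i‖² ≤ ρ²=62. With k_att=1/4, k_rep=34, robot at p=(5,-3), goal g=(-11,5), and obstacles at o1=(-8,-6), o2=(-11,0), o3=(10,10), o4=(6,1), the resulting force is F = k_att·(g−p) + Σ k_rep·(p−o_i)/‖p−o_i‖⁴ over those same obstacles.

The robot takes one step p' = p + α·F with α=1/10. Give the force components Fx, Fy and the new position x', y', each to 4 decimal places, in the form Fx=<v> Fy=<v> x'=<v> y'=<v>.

Fx=-4.1176 Fy=1.5294 x'=4.5882 y'=-2.8471

F_att = 1/4·(g−p) = 1/4·(-16,8) = (-4.0000,2.0000)
o1: d²=178 > ρ²=62 → inactive
o2: d²=265 > ρ²=62 → inactive
o3: d²=194 > ρ²=62 → inactive
o4: d²=17 ≤ ρ²=62; F_rep = 34·(-1,-4)/17² = (-0.1176,-0.4706)
F = F_att + ΣF_rep = (-4.1176,1.5294)
p' = p + 1/10·F = (4.5882,-2.8471)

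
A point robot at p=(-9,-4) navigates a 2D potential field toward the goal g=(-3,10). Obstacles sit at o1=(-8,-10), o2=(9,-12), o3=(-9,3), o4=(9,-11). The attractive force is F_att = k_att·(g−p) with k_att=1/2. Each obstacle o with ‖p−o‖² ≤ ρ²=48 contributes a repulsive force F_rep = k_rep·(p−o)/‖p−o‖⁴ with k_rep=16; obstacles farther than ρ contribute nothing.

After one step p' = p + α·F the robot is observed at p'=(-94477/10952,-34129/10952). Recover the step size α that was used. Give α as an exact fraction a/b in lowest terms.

α = 1/8

F_att = 1/2·(g−p) = 1/2·(6,14) = (3.0000,7.0000)
o1: d²=37 ≤ ρ²=48; F_rep = 16·(-1,6)/37² = (-0.0117,0.0701)
o2: d²=388 > ρ²=48 → inactive
o3: d²=49 > ρ²=48 → inactive
o4: d²=373 > ρ²=48 → inactive
F = F_att + ΣF_rep = (2.9883,7.0701)
Δp = p'−p = (0.3735,0.8838); α = Δx/Fx = (4091/10952) / (4091/1369) = 1/8
check: Δy/Fy = (9679/10952) / (9679/1369) = 1/8 ✓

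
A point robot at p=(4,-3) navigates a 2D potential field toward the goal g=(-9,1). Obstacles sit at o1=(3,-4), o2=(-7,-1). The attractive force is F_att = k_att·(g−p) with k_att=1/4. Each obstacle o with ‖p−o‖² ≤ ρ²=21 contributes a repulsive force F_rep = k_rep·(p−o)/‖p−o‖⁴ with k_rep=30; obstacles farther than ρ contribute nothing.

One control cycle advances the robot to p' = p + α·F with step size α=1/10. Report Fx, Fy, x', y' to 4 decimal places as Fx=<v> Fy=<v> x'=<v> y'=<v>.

Fx=4.2500 Fy=8.5000 x'=4.4250 y'=-2.1500

F_att = 1/4·(g−p) = 1/4·(-13,4) = (-3.2500,1.0000)
o1: d²=2 ≤ ρ²=21; F_rep = 30·(1,1)/2² = (7.5000,7.5000)
o2: d²=125 > ρ²=21 → inactive
F = F_att + ΣF_rep = (4.2500,8.5000)
p' = p + 1/10·F = (4.4250,-2.1500)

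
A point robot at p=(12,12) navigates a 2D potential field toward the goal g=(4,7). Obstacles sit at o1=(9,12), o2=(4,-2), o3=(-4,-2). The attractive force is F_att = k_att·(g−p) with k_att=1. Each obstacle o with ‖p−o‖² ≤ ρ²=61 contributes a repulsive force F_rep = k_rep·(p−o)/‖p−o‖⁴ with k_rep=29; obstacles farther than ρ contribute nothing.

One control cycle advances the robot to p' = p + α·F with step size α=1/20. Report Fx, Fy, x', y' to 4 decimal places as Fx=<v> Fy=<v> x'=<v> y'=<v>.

F_att = 1·(g−p) = 1·(-8,-5) = (-8.0000,-5.0000)
o1: d²=9 ≤ ρ²=61; F_rep = 29·(3,0)/9² = (1.0741,0.0000)
o2: d²=260 > ρ²=61 → inactive
o3: d²=452 > ρ²=61 → inactive
F = F_att + ΣF_rep = (-6.9259,-5.0000)
p' = p + 1/20·F = (11.6537,11.7500)

Fx=-6.9259 Fy=-5.0000 x'=11.6537 y'=11.7500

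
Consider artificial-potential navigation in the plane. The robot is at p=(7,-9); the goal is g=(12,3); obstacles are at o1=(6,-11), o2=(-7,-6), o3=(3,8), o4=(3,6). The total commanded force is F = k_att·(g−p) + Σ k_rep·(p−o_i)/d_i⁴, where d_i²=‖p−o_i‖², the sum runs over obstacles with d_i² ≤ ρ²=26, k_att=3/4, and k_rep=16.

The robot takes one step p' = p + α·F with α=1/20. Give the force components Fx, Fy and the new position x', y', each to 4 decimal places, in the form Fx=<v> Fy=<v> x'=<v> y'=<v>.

F_att = 3/4·(g−p) = 3/4·(5,12) = (3.7500,9.0000)
o1: d²=5 ≤ ρ²=26; F_rep = 16·(1,2)/5² = (0.6400,1.2800)
o2: d²=205 > ρ²=26 → inactive
o3: d²=305 > ρ²=26 → inactive
o4: d²=241 > ρ²=26 → inactive
F = F_att + ΣF_rep = (4.3900,10.2800)
p' = p + 1/20·F = (7.2195,-8.4860)

Fx=4.3900 Fy=10.2800 x'=7.2195 y'=-8.4860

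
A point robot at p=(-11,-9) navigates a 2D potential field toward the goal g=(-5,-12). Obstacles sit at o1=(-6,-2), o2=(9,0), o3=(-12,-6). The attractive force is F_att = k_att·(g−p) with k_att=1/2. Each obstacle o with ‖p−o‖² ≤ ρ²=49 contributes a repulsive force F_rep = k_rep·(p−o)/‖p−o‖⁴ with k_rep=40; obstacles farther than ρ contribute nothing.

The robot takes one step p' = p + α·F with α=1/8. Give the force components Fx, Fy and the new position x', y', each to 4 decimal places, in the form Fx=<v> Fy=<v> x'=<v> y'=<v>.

Fx=3.4000 Fy=-2.7000 x'=-10.5750 y'=-9.3375

F_att = 1/2·(g−p) = 1/2·(6,-3) = (3.0000,-1.5000)
o1: d²=74 > ρ²=49 → inactive
o2: d²=481 > ρ²=49 → inactive
o3: d²=10 ≤ ρ²=49; F_rep = 40·(1,-3)/10² = (0.4000,-1.2000)
F = F_att + ΣF_rep = (3.4000,-2.7000)
p' = p + 1/8·F = (-10.5750,-9.3375)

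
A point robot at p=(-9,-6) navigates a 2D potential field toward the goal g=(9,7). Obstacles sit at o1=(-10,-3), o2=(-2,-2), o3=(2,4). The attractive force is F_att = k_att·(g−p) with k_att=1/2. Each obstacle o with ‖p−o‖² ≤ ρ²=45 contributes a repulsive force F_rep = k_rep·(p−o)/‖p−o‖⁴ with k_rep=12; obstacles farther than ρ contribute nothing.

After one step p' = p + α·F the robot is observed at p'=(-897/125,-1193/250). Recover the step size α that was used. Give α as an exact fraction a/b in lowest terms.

F_att = 1/2·(g−p) = 1/2·(18,13) = (9.0000,6.5000)
o1: d²=10 ≤ ρ²=45; F_rep = 12·(1,-3)/10² = (0.1200,-0.3600)
o2: d²=65 > ρ²=45 → inactive
o3: d²=221 > ρ²=45 → inactive
F = F_att + ΣF_rep = (9.1200,6.1400)
Δp = p'−p = (1.8240,1.2280); α = Δx/Fx = (228/125) / (228/25) = 1/5
check: Δy/Fy = (307/250) / (307/50) = 1/5 ✓

α = 1/5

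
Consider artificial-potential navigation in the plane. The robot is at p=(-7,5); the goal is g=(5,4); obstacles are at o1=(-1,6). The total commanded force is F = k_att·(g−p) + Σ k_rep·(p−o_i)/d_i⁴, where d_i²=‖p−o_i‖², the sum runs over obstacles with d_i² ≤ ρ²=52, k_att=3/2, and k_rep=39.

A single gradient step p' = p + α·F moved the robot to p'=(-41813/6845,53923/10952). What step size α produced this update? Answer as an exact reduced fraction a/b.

α = 1/20

F_att = 3/2·(g−p) = 3/2·(12,-1) = (18.0000,-1.5000)
o1: d²=37 ≤ ρ²=52; F_rep = 39·(-6,-1)/37² = (-0.1709,-0.0285)
F = F_att + ΣF_rep = (17.8291,-1.5285)
Δp = p'−p = (0.8915,-0.0764); α = Δx/Fx = (6102/6845) / (24408/1369) = 1/20
check: Δy/Fy = (-837/10952) / (-4185/2738) = 1/20 ✓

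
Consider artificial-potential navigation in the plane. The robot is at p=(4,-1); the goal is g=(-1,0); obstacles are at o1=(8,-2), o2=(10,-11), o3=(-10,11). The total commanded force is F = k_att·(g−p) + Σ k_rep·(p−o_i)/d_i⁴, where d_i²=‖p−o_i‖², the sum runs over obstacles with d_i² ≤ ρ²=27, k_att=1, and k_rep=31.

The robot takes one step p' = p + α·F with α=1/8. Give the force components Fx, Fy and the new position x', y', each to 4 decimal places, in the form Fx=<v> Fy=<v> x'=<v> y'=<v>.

Fx=-5.4291 Fy=1.1073 x'=3.3214 y'=-0.8616

F_att = 1·(g−p) = 1·(-5,1) = (-5.0000,1.0000)
o1: d²=17 ≤ ρ²=27; F_rep = 31·(-4,1)/17² = (-0.4291,0.1073)
o2: d²=136 > ρ²=27 → inactive
o3: d²=340 > ρ²=27 → inactive
F = F_att + ΣF_rep = (-5.4291,1.1073)
p' = p + 1/8·F = (3.3214,-0.8616)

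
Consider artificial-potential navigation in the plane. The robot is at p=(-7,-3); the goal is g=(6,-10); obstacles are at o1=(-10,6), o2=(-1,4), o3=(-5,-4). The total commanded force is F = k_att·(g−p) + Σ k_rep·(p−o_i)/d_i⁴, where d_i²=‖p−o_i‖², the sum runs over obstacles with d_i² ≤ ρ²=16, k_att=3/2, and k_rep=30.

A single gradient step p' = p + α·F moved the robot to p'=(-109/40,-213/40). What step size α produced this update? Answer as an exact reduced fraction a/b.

α = 1/4

F_att = 3/2·(g−p) = 3/2·(13,-7) = (19.5000,-10.5000)
o1: d²=90 > ρ²=16 → inactive
o2: d²=85 > ρ²=16 → inactive
o3: d²=5 ≤ ρ²=16; F_rep = 30·(-2,1)/5² = (-2.4000,1.2000)
F = F_att + ΣF_rep = (17.1000,-9.3000)
Δp = p'−p = (4.2750,-2.3250); α = Δx/Fx = (171/40) / (171/10) = 1/4
check: Δy/Fy = (-93/40) / (-93/10) = 1/4 ✓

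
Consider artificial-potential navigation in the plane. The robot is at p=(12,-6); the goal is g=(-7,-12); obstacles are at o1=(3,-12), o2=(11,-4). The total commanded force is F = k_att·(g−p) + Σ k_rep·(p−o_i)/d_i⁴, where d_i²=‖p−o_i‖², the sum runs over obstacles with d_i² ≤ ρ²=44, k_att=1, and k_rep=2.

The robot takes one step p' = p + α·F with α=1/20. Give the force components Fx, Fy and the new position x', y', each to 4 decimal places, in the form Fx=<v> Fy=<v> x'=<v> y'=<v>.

F_att = 1·(g−p) = 1·(-19,-6) = (-19.0000,-6.0000)
o1: d²=117 > ρ²=44 → inactive
o2: d²=5 ≤ ρ²=44; F_rep = 2·(1,-2)/5² = (0.0800,-0.1600)
F = F_att + ΣF_rep = (-18.9200,-6.1600)
p' = p + 1/20·F = (11.0540,-6.3080)

Fx=-18.9200 Fy=-6.1600 x'=11.0540 y'=-6.3080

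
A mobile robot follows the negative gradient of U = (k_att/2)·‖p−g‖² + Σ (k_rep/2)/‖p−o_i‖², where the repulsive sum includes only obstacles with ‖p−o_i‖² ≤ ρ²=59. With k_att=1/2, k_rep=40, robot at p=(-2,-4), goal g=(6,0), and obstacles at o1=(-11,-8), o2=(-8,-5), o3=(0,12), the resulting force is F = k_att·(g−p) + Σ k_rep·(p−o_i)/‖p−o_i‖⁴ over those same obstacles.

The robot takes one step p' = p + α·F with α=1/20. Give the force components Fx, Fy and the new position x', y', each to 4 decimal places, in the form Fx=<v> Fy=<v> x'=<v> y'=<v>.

F_att = 1/2·(g−p) = 1/2·(8,4) = (4.0000,2.0000)
o1: d²=97 > ρ²=59 → inactive
o2: d²=37 ≤ ρ²=59; F_rep = 40·(6,1)/37² = (0.1753,0.0292)
o3: d²=260 > ρ²=59 → inactive
F = F_att + ΣF_rep = (4.1753,2.0292)
p' = p + 1/20·F = (-1.7912,-3.8985)

Fx=4.1753 Fy=2.0292 x'=-1.7912 y'=-3.8985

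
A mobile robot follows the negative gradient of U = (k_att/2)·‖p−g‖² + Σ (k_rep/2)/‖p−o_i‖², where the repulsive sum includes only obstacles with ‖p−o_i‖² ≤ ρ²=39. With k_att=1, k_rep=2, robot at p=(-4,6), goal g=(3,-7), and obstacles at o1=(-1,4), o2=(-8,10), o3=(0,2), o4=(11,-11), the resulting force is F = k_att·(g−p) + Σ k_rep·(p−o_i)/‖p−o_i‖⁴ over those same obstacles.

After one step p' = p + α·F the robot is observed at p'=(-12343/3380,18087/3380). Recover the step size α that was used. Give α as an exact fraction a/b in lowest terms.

α = 1/20

F_att = 1·(g−p) = 1·(7,-13) = (7.0000,-13.0000)
o1: d²=13 ≤ ρ²=39; F_rep = 2·(-3,2)/13² = (-0.0355,0.0237)
o2: d²=32 ≤ ρ²=39; F_rep = 2·(4,-4)/32² = (0.0078,-0.0078)
o3: d²=32 ≤ ρ²=39; F_rep = 2·(-4,4)/32² = (-0.0078,0.0078)
o4: d²=514 > ρ²=39 → inactive
F = F_att + ΣF_rep = (6.9645,-12.9763)
Δp = p'−p = (0.3482,-0.6488); α = Δx/Fx = (1177/3380) / (1177/169) = 1/20
check: Δy/Fy = (-2193/3380) / (-2193/169) = 1/20 ✓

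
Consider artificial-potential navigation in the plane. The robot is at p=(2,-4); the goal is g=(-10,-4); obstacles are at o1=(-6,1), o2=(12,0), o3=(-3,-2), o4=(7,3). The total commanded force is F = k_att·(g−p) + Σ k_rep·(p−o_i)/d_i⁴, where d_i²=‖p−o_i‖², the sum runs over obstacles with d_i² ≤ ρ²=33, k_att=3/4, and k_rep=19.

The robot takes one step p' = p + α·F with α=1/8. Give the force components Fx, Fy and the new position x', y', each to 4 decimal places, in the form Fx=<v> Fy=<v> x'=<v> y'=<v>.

F_att = 3/4·(g−p) = 3/4·(-12,0) = (-9.0000,0.0000)
o1: d²=89 > ρ²=33 → inactive
o2: d²=116 > ρ²=33 → inactive
o3: d²=29 ≤ ρ²=33; F_rep = 19·(5,-2)/29² = (0.1130,-0.0452)
o4: d²=74 > ρ²=33 → inactive
F = F_att + ΣF_rep = (-8.8870,-0.0452)
p' = p + 1/8·F = (0.8891,-4.0056)

Fx=-8.8870 Fy=-0.0452 x'=0.8891 y'=-4.0056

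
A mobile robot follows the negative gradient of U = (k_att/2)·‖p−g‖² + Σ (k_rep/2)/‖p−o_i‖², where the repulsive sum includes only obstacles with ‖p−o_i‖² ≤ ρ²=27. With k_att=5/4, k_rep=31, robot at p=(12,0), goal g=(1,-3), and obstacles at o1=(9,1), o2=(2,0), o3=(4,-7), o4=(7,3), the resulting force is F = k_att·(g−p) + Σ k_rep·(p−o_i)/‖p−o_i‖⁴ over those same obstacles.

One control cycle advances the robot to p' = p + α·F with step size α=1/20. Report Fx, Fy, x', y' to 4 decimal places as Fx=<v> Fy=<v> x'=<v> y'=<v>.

Fx=-12.8200 Fy=-4.0600 x'=11.3590 y'=-0.2030

F_att = 5/4·(g−p) = 5/4·(-11,-3) = (-13.7500,-3.7500)
o1: d²=10 ≤ ρ²=27; F_rep = 31·(3,-1)/10² = (0.9300,-0.3100)
o2: d²=100 > ρ²=27 → inactive
o3: d²=113 > ρ²=27 → inactive
o4: d²=34 > ρ²=27 → inactive
F = F_att + ΣF_rep = (-12.8200,-4.0600)
p' = p + 1/20·F = (11.3590,-0.2030)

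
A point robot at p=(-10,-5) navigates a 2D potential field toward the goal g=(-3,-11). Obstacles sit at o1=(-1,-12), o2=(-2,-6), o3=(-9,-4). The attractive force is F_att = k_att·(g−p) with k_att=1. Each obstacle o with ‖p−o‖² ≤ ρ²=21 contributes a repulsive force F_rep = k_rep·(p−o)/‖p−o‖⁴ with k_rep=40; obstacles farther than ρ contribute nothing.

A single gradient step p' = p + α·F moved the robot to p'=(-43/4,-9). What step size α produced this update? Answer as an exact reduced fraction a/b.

α = 1/4

F_att = 1·(g−p) = 1·(7,-6) = (7.0000,-6.0000)
o1: d²=130 > ρ²=21 → inactive
o2: d²=65 > ρ²=21 → inactive
o3: d²=2 ≤ ρ²=21; F_rep = 40·(-1,-1)/2² = (-10.0000,-10.0000)
F = F_att + ΣF_rep = (-3.0000,-16.0000)
Δp = p'−p = (-0.7500,-4.0000); α = Δx/Fx = (-3/4) / (-3) = 1/4
check: Δy/Fy = (-4) / (-16) = 1/4 ✓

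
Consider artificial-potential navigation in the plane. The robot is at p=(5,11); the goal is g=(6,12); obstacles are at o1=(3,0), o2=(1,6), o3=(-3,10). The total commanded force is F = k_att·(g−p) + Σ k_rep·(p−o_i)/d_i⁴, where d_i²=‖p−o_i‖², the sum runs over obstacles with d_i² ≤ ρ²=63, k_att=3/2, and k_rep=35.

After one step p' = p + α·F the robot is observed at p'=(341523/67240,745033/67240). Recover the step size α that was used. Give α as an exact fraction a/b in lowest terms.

α = 1/20

F_att = 3/2·(g−p) = 3/2·(1,1) = (1.5000,1.5000)
o1: d²=125 > ρ²=63 → inactive
o2: d²=41 ≤ ρ²=63; F_rep = 35·(4,5)/41² = (0.0833,0.1041)
o3: d²=65 > ρ²=63 → inactive
F = F_att + ΣF_rep = (1.5833,1.6041)
Δp = p'−p = (0.0792,0.0802); α = Δx/Fx = (5323/67240) / (5323/3362) = 1/20
check: Δy/Fy = (5393/67240) / (5393/3362) = 1/20 ✓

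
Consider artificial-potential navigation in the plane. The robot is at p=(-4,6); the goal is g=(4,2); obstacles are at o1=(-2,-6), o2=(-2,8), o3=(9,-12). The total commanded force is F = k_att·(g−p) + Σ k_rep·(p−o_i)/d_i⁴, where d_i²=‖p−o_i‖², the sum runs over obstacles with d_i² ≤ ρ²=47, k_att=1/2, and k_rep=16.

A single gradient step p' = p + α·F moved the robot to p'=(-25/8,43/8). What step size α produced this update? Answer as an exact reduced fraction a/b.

α = 1/4

F_att = 1/2·(g−p) = 1/2·(8,-4) = (4.0000,-2.0000)
o1: d²=148 > ρ²=47 → inactive
o2: d²=8 ≤ ρ²=47; F_rep = 16·(-2,-2)/8² = (-0.5000,-0.5000)
o3: d²=493 > ρ²=47 → inactive
F = F_att + ΣF_rep = (3.5000,-2.5000)
Δp = p'−p = (0.8750,-0.6250); α = Δx/Fx = (7/8) / (7/2) = 1/4
check: Δy/Fy = (-5/8) / (-5/2) = 1/4 ✓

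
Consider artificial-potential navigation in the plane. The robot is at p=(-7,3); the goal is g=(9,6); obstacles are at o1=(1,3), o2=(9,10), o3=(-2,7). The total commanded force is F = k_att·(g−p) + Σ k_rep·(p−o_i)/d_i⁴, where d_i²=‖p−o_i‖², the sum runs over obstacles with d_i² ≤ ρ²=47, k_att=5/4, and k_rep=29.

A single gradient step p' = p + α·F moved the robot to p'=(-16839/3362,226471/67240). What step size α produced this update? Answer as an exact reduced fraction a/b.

F_att = 5/4·(g−p) = 5/4·(16,3) = (20.0000,3.7500)
o1: d²=64 > ρ²=47 → inactive
o2: d²=305 > ρ²=47 → inactive
o3: d²=41 ≤ ρ²=47; F_rep = 29·(-5,-4)/41² = (-0.0863,-0.0690)
F = F_att + ΣF_rep = (19.9137,3.6810)
Δp = p'−p = (1.9914,0.3681); α = Δx/Fx = (6695/3362) / (33475/1681) = 1/10
check: Δy/Fy = (24751/67240) / (24751/6724) = 1/10 ✓

α = 1/10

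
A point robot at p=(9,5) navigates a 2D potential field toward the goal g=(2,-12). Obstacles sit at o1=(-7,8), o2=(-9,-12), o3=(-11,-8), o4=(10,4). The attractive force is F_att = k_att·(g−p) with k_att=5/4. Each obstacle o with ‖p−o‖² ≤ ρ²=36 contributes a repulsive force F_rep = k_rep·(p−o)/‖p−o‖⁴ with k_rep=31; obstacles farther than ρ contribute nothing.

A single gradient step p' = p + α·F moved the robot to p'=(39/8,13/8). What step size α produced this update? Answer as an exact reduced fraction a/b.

F_att = 5/4·(g−p) = 5/4·(-7,-17) = (-8.7500,-21.2500)
o1: d²=265 > ρ²=36 → inactive
o2: d²=613 > ρ²=36 → inactive
o3: d²=569 > ρ²=36 → inactive
o4: d²=2 ≤ ρ²=36; F_rep = 31·(-1,1)/2² = (-7.7500,7.7500)
F = F_att + ΣF_rep = (-16.5000,-13.5000)
Δp = p'−p = (-4.1250,-3.3750); α = Δx/Fx = (-33/8) / (-33/2) = 1/4
check: Δy/Fy = (-27/8) / (-27/2) = 1/4 ✓

α = 1/4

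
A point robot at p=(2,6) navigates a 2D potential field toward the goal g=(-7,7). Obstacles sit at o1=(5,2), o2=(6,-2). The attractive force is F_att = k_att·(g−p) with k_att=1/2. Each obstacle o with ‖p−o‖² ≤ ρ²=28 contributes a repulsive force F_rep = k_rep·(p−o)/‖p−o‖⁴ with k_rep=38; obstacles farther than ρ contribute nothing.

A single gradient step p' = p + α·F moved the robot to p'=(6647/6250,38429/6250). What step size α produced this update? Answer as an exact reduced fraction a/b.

α = 1/5

F_att = 1/2·(g−p) = 1/2·(-9,1) = (-4.5000,0.5000)
o1: d²=25 ≤ ρ²=28; F_rep = 38·(-3,4)/25² = (-0.1824,0.2432)
o2: d²=80 > ρ²=28 → inactive
F = F_att + ΣF_rep = (-4.6824,0.7432)
Δp = p'−p = (-0.9365,0.1486); α = Δx/Fx = (-5853/6250) / (-5853/1250) = 1/5
check: Δy/Fy = (929/6250) / (929/1250) = 1/5 ✓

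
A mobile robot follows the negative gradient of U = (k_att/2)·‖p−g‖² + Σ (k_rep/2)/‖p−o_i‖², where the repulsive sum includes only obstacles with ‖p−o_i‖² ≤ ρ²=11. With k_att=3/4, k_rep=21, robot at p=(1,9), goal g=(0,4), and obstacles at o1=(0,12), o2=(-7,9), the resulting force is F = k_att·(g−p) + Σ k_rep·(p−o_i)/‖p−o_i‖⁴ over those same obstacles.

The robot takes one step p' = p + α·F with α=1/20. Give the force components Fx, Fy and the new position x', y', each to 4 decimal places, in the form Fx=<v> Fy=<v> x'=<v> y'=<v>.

Fx=-0.5400 Fy=-4.3800 x'=0.9730 y'=8.7810

F_att = 3/4·(g−p) = 3/4·(-1,-5) = (-0.7500,-3.7500)
o1: d²=10 ≤ ρ²=11; F_rep = 21·(1,-3)/10² = (0.2100,-0.6300)
o2: d²=64 > ρ²=11 → inactive
F = F_att + ΣF_rep = (-0.5400,-4.3800)
p' = p + 1/20·F = (0.9730,8.7810)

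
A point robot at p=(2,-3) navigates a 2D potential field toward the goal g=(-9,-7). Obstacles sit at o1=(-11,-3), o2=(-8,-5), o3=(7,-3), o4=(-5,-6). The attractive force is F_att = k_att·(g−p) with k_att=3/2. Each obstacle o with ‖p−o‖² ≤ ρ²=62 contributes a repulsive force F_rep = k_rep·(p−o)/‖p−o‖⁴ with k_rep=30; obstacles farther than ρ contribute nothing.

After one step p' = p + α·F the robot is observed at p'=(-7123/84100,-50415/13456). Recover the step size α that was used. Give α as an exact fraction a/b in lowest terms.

F_att = 3/2·(g−p) = 3/2·(-11,-4) = (-16.5000,-6.0000)
o1: d²=169 > ρ²=62 → inactive
o2: d²=104 > ρ²=62 → inactive
o3: d²=25 ≤ ρ²=62; F_rep = 30·(-5,0)/25² = (-0.2400,0.0000)
o4: d²=58 ≤ ρ²=62; F_rep = 30·(7,3)/58² = (0.0624,0.0268)
F = F_att + ΣF_rep = (-16.6776,-5.9732)
Δp = p'−p = (-2.0847,-0.7467); α = Δx/Fx = (-175323/84100) / (-350646/21025) = 1/8
check: Δy/Fy = (-10047/13456) / (-10047/1682) = 1/8 ✓

α = 1/8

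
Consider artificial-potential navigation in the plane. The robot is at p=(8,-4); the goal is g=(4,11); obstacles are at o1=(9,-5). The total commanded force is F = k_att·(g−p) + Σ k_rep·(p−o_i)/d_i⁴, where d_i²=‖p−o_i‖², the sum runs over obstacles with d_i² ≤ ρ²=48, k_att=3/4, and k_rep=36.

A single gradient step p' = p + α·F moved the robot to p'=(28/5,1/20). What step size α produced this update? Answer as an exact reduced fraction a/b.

α = 1/5

F_att = 3/4·(g−p) = 3/4·(-4,15) = (-3.0000,11.2500)
o1: d²=2 ≤ ρ²=48; F_rep = 36·(-1,1)/2² = (-9.0000,9.0000)
F = F_att + ΣF_rep = (-12.0000,20.2500)
Δp = p'−p = (-2.4000,4.0500); α = Δx/Fx = (-12/5) / (-12) = 1/5
check: Δy/Fy = (81/20) / (81/4) = 1/5 ✓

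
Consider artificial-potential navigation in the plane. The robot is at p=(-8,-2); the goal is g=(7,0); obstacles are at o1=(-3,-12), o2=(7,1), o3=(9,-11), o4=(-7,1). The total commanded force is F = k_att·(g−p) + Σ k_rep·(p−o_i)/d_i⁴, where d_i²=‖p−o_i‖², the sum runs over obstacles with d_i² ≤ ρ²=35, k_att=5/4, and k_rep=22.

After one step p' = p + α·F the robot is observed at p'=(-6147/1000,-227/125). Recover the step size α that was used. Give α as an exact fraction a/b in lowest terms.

α = 1/10

F_att = 5/4·(g−p) = 5/4·(15,2) = (18.7500,2.5000)
o1: d²=125 > ρ²=35 → inactive
o2: d²=234 > ρ²=35 → inactive
o3: d²=370 > ρ²=35 → inactive
o4: d²=10 ≤ ρ²=35; F_rep = 22·(-1,-3)/10² = (-0.2200,-0.6600)
F = F_att + ΣF_rep = (18.5300,1.8400)
Δp = p'−p = (1.8530,0.1840); α = Δx/Fx = (1853/1000) / (1853/100) = 1/10
check: Δy/Fy = (23/125) / (46/25) = 1/10 ✓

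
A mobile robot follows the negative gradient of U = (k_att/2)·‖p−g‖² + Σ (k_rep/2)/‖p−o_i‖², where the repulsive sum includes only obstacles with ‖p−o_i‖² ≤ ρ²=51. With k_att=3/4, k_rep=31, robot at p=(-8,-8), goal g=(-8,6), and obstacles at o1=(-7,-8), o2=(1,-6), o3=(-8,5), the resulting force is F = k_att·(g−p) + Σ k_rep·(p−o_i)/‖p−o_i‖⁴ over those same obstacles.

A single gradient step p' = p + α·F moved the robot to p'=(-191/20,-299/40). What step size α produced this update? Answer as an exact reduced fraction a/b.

α = 1/20

F_att = 3/4·(g−p) = 3/4·(0,14) = (0.0000,10.5000)
o1: d²=1 ≤ ρ²=51; F_rep = 31·(-1,0)/1² = (-31.0000,0.0000)
o2: d²=85 > ρ²=51 → inactive
o3: d²=169 > ρ²=51 → inactive
F = F_att + ΣF_rep = (-31.0000,10.5000)
Δp = p'−p = (-1.5500,0.5250); α = Δx/Fx = (-31/20) / (-31) = 1/20
check: Δy/Fy = (21/40) / (21/2) = 1/20 ✓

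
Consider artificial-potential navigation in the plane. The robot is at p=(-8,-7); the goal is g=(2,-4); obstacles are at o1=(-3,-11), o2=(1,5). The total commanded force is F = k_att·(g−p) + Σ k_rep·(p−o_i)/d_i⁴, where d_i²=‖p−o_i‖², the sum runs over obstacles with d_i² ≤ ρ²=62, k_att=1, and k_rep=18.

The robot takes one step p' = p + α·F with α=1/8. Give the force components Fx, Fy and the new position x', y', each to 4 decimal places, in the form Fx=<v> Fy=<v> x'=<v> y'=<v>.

Fx=9.9465 Fy=3.0428 x'=-6.7567 y'=-6.6196

F_att = 1·(g−p) = 1·(10,3) = (10.0000,3.0000)
o1: d²=41 ≤ ρ²=62; F_rep = 18·(-5,4)/41² = (-0.0535,0.0428)
o2: d²=225 > ρ²=62 → inactive
F = F_att + ΣF_rep = (9.9465,3.0428)
p' = p + 1/8·F = (-6.7567,-6.6196)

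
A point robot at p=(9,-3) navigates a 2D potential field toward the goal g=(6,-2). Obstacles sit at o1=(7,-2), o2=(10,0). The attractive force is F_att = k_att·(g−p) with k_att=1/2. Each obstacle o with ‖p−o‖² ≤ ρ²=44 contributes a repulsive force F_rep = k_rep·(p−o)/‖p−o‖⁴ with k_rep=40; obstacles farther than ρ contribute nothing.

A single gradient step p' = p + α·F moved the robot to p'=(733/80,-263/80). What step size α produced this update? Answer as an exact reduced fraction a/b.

α = 1/8

F_att = 1/2·(g−p) = 1/2·(-3,1) = (-1.5000,0.5000)
o1: d²=5 ≤ ρ²=44; F_rep = 40·(2,-1)/5² = (3.2000,-1.6000)
o2: d²=10 ≤ ρ²=44; F_rep = 40·(-1,-3)/10² = (-0.4000,-1.2000)
F = F_att + ΣF_rep = (1.3000,-2.3000)
Δp = p'−p = (0.1625,-0.2875); α = Δx/Fx = (13/80) / (13/10) = 1/8
check: Δy/Fy = (-23/80) / (-23/10) = 1/8 ✓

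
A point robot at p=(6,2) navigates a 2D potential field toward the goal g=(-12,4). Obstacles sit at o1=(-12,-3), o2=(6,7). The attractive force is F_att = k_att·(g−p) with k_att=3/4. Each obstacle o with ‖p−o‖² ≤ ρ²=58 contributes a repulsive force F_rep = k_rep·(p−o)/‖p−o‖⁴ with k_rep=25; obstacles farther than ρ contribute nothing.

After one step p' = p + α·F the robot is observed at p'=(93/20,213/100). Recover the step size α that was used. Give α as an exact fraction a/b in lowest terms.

F_att = 3/4·(g−p) = 3/4·(-18,2) = (-13.5000,1.5000)
o1: d²=349 > ρ²=58 → inactive
o2: d²=25 ≤ ρ²=58; F_rep = 25·(0,-5)/25² = (0.0000,-0.2000)
F = F_att + ΣF_rep = (-13.5000,1.3000)
Δp = p'−p = (-1.3500,0.1300); α = Δx/Fx = (-27/20) / (-27/2) = 1/10
check: Δy/Fy = (13/100) / (13/10) = 1/10 ✓

α = 1/10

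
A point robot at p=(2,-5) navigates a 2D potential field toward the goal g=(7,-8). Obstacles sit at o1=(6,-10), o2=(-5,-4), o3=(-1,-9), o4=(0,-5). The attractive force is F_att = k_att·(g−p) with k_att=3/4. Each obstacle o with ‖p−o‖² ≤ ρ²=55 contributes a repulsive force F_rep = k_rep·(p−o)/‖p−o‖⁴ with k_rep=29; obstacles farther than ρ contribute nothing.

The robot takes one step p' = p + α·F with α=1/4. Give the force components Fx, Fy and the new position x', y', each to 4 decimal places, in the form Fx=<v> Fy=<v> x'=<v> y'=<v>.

Fx=7.5264 Fy=-1.9897 x'=3.8816 y'=-5.4974

F_att = 3/4·(g−p) = 3/4·(5,-3) = (3.7500,-2.2500)
o1: d²=41 ≤ ρ²=55; F_rep = 29·(-4,5)/41² = (-0.0690,0.0863)
o2: d²=50 ≤ ρ²=55; F_rep = 29·(7,-1)/50² = (0.0812,-0.0116)
o3: d²=25 ≤ ρ²=55; F_rep = 29·(3,4)/25² = (0.1392,0.1856)
o4: d²=4 ≤ ρ²=55; F_rep = 29·(2,0)/4² = (3.6250,0.0000)
F = F_att + ΣF_rep = (7.5264,-1.9897)
p' = p + 1/4·F = (3.8816,-5.4974)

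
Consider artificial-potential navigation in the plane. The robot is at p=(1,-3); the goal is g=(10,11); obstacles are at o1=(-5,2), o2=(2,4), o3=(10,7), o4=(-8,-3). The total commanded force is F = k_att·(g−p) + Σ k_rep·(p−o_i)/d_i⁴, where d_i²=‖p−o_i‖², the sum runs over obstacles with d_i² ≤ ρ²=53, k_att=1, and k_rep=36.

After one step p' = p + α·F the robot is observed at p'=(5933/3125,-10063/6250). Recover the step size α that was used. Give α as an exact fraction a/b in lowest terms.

α = 1/10

F_att = 1·(g−p) = 1·(9,14) = (9.0000,14.0000)
o1: d²=61 > ρ²=53 → inactive
o2: d²=50 ≤ ρ²=53; F_rep = 36·(-1,-7)/50² = (-0.0144,-0.1008)
o3: d²=181 > ρ²=53 → inactive
o4: d²=81 > ρ²=53 → inactive
F = F_att + ΣF_rep = (8.9856,13.8992)
Δp = p'−p = (0.8986,1.3899); α = Δx/Fx = (2808/3125) / (5616/625) = 1/10
check: Δy/Fy = (8687/6250) / (8687/625) = 1/10 ✓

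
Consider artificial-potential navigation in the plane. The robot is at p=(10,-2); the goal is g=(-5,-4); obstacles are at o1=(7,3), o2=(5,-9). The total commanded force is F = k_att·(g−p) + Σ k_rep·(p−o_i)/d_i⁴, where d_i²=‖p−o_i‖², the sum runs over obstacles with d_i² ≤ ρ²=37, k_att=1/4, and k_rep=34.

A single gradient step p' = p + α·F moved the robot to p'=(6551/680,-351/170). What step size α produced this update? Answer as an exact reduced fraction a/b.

F_att = 1/4·(g−p) = 1/4·(-15,-2) = (-3.7500,-0.5000)
o1: d²=34 ≤ ρ²=37; F_rep = 34·(3,-5)/34² = (0.0882,-0.1471)
o2: d²=74 > ρ²=37 → inactive
F = F_att + ΣF_rep = (-3.6618,-0.6471)
Δp = p'−p = (-0.3662,-0.0647); α = Δx/Fx = (-249/680) / (-249/68) = 1/10
check: Δy/Fy = (-11/170) / (-11/17) = 1/10 ✓

α = 1/10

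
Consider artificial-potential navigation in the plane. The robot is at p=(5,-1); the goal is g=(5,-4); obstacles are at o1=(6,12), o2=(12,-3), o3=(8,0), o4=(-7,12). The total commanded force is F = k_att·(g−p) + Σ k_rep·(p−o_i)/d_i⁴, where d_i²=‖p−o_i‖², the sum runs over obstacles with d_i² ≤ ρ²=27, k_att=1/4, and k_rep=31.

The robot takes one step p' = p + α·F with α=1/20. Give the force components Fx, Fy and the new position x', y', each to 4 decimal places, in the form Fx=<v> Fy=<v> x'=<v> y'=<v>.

F_att = 1/4·(g−p) = 1/4·(0,-3) = (0.0000,-0.7500)
o1: d²=170 > ρ²=27 → inactive
o2: d²=53 > ρ²=27 → inactive
o3: d²=10 ≤ ρ²=27; F_rep = 31·(-3,-1)/10² = (-0.9300,-0.3100)
o4: d²=313 > ρ²=27 → inactive
F = F_att + ΣF_rep = (-0.9300,-1.0600)
p' = p + 1/20·F = (4.9535,-1.0530)

Fx=-0.9300 Fy=-1.0600 x'=4.9535 y'=-1.0530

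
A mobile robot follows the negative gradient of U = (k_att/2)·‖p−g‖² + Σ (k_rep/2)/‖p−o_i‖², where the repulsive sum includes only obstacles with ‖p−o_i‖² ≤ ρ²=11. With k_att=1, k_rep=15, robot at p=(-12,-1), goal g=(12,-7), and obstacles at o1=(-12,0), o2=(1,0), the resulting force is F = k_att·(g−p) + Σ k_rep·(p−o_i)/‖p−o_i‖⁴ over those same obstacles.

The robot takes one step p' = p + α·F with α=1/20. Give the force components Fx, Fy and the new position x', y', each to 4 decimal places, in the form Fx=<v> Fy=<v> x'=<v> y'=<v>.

F_att = 1·(g−p) = 1·(24,-6) = (24.0000,-6.0000)
o1: d²=1 ≤ ρ²=11; F_rep = 15·(0,-1)/1² = (0.0000,-15.0000)
o2: d²=170 > ρ²=11 → inactive
F = F_att + ΣF_rep = (24.0000,-21.0000)
p' = p + 1/20·F = (-10.8000,-2.0500)

Fx=24.0000 Fy=-21.0000 x'=-10.8000 y'=-2.0500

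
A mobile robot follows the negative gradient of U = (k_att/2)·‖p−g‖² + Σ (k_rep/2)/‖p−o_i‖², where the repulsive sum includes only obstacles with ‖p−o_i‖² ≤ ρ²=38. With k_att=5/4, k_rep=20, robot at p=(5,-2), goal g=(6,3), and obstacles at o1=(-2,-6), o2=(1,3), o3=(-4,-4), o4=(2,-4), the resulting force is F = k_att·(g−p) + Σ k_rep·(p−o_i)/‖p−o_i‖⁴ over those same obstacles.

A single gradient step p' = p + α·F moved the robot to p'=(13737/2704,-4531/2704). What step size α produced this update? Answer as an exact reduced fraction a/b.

α = 1/20

F_att = 5/4·(g−p) = 5/4·(1,5) = (1.2500,6.2500)
o1: d²=65 > ρ²=38 → inactive
o2: d²=41 > ρ²=38 → inactive
o3: d²=85 > ρ²=38 → inactive
o4: d²=13 ≤ ρ²=38; F_rep = 20·(3,2)/13² = (0.3550,0.2367)
F = F_att + ΣF_rep = (1.6050,6.4867)
Δp = p'−p = (0.0803,0.3243); α = Δx/Fx = (217/2704) / (1085/676) = 1/20
check: Δy/Fy = (877/2704) / (4385/676) = 1/20 ✓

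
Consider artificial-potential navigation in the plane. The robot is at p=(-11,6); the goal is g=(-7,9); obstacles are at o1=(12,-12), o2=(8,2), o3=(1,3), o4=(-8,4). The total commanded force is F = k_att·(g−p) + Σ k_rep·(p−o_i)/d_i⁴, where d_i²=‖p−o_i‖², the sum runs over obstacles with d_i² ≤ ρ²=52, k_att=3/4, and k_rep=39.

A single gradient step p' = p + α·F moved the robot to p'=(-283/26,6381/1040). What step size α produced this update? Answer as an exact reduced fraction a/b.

α = 1/20

F_att = 3/4·(g−p) = 3/4·(4,3) = (3.0000,2.2500)
o1: d²=853 > ρ²=52 → inactive
o2: d²=377 > ρ²=52 → inactive
o3: d²=153 > ρ²=52 → inactive
o4: d²=13 ≤ ρ²=52; F_rep = 39·(-3,2)/13² = (-0.6923,0.4615)
F = F_att + ΣF_rep = (2.3077,2.7115)
Δp = p'−p = (0.1154,0.1356); α = Δx/Fx = (3/26) / (30/13) = 1/20
check: Δy/Fy = (141/1040) / (141/52) = 1/20 ✓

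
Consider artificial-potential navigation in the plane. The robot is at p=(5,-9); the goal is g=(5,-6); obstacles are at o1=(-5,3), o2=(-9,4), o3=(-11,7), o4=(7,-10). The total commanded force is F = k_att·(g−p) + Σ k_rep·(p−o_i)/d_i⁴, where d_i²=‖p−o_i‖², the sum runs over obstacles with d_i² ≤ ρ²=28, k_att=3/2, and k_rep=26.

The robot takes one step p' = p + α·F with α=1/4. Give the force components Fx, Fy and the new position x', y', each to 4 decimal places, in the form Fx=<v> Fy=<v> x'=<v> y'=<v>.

F_att = 3/2·(g−p) = 3/2·(0,3) = (0.0000,4.5000)
o1: d²=244 > ρ²=28 → inactive
o2: d²=365 > ρ²=28 → inactive
o3: d²=512 > ρ²=28 → inactive
o4: d²=5 ≤ ρ²=28; F_rep = 26·(-2,1)/5² = (-2.0800,1.0400)
F = F_att + ΣF_rep = (-2.0800,5.5400)
p' = p + 1/4·F = (4.4800,-7.6150)

Fx=-2.0800 Fy=5.5400 x'=4.4800 y'=-7.6150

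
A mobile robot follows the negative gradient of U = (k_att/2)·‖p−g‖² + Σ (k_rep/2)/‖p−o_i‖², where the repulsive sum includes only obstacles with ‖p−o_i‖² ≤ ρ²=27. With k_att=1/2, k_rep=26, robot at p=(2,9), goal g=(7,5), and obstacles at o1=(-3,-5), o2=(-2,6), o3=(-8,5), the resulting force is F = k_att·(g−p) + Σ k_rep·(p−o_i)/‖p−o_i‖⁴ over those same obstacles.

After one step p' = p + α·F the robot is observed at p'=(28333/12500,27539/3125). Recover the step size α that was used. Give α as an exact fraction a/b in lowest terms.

α = 1/10

F_att = 1/2·(g−p) = 1/2·(5,-4) = (2.5000,-2.0000)
o1: d²=221 > ρ²=27 → inactive
o2: d²=25 ≤ ρ²=27; F_rep = 26·(4,3)/25² = (0.1664,0.1248)
o3: d²=116 > ρ²=27 → inactive
F = F_att + ΣF_rep = (2.6664,-1.8752)
Δp = p'−p = (0.2666,-0.1875); α = Δx/Fx = (3333/12500) / (3333/1250) = 1/10
check: Δy/Fy = (-586/3125) / (-1172/625) = 1/10 ✓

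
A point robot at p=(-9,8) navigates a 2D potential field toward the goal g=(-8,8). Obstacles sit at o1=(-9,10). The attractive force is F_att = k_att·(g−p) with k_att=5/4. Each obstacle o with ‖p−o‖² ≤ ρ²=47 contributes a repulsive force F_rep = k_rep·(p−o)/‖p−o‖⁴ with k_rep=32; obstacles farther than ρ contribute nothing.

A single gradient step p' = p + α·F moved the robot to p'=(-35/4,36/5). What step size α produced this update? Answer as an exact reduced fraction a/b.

α = 1/5

F_att = 5/4·(g−p) = 5/4·(1,0) = (1.2500,0.0000)
o1: d²=4 ≤ ρ²=47; F_rep = 32·(0,-2)/4² = (0.0000,-4.0000)
F = F_att + ΣF_rep = (1.2500,-4.0000)
Δp = p'−p = (0.2500,-0.8000); α = Δx/Fx = (1/4) / (5/4) = 1/5
check: Δy/Fy = (-4/5) / (-4) = 1/5 ✓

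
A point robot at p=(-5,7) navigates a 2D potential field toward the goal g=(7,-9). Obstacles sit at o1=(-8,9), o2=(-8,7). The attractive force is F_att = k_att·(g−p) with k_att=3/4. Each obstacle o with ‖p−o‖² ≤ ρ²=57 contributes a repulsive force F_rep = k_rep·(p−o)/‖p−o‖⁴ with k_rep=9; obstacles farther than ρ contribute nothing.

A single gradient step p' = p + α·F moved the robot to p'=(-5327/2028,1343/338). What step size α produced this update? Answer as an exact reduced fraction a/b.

α = 1/4

F_att = 3/4·(g−p) = 3/4·(12,-16) = (9.0000,-12.0000)
o1: d²=13 ≤ ρ²=57; F_rep = 9·(3,-2)/13² = (0.1598,-0.1065)
o2: d²=9 ≤ ρ²=57; F_rep = 9·(3,0)/9² = (0.3333,0.0000)
F = F_att + ΣF_rep = (9.4931,-12.1065)
Δp = p'−p = (2.3733,-3.0266); α = Δx/Fx = (4813/2028) / (4813/507) = 1/4
check: Δy/Fy = (-1023/338) / (-2046/169) = 1/4 ✓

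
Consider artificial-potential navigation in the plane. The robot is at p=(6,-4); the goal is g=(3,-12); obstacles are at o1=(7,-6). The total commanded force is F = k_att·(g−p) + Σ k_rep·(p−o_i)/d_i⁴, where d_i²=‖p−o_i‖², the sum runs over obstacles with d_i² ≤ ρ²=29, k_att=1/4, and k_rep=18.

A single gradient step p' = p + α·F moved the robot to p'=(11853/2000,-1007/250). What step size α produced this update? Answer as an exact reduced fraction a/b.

α = 1/20

F_att = 1/4·(g−p) = 1/4·(-3,-8) = (-0.7500,-2.0000)
o1: d²=5 ≤ ρ²=29; F_rep = 18·(-1,2)/5² = (-0.7200,1.4400)
F = F_att + ΣF_rep = (-1.4700,-0.5600)
Δp = p'−p = (-0.0735,-0.0280); α = Δx/Fx = (-147/2000) / (-147/100) = 1/20
check: Δy/Fy = (-7/250) / (-14/25) = 1/20 ✓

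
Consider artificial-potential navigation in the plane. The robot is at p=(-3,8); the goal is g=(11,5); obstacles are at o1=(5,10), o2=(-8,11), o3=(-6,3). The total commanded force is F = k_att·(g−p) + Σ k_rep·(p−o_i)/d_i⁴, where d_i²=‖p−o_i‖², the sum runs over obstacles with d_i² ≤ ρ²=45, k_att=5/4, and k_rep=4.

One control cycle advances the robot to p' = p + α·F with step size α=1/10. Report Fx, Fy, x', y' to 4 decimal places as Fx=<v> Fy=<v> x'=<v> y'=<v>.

Fx=17.5277 Fy=-3.7431 x'=-1.2472 y'=7.6257

F_att = 5/4·(g−p) = 5/4·(14,-3) = (17.5000,-3.7500)
o1: d²=68 > ρ²=45 → inactive
o2: d²=34 ≤ ρ²=45; F_rep = 4·(5,-3)/34² = (0.0173,-0.0104)
o3: d²=34 ≤ ρ²=45; F_rep = 4·(3,5)/34² = (0.0104,0.0173)
F = F_att + ΣF_rep = (17.5277,-3.7431)
p' = p + 1/10·F = (-1.2472,7.6257)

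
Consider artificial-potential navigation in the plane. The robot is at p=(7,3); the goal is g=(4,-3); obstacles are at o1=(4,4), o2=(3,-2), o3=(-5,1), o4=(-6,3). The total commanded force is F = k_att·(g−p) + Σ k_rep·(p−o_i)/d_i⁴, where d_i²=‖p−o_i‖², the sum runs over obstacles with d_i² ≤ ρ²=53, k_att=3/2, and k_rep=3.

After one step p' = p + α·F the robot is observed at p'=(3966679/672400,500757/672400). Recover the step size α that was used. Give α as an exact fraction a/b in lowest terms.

F_att = 3/2·(g−p) = 3/2·(-3,-6) = (-4.5000,-9.0000)
o1: d²=10 ≤ ρ²=53; F_rep = 3·(3,-1)/10² = (0.0900,-0.0300)
o2: d²=41 ≤ ρ²=53; F_rep = 3·(4,5)/41² = (0.0071,0.0089)
o3: d²=148 > ρ²=53 → inactive
o4: d²=169 > ρ²=53 → inactive
F = F_att + ΣF_rep = (-4.4029,-9.0211)
Δp = p'−p = (-1.1007,-2.2553); α = Δx/Fx = (-740121/672400) / (-740121/168100) = 1/4
check: Δy/Fy = (-1516443/672400) / (-1516443/168100) = 1/4 ✓

α = 1/4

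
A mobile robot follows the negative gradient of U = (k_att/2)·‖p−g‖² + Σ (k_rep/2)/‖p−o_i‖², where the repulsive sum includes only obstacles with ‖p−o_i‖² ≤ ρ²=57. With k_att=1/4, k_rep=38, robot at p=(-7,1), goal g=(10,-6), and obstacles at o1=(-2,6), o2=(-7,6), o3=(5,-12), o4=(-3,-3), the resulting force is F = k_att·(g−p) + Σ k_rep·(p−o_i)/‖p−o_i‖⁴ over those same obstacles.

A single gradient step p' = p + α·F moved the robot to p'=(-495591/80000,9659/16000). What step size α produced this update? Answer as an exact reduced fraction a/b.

α = 1/5

F_att = 1/4·(g−p) = 1/4·(17,-7) = (4.2500,-1.7500)
o1: d²=50 ≤ ρ²=57; F_rep = 38·(-5,-5)/50² = (-0.0760,-0.0760)
o2: d²=25 ≤ ρ²=57; F_rep = 38·(0,-5)/25² = (0.0000,-0.3040)
o3: d²=313 > ρ²=57 → inactive
o4: d²=32 ≤ ρ²=57; F_rep = 38·(-4,4)/32² = (-0.1484,0.1484)
F = F_att + ΣF_rep = (4.0256,-1.9816)
Δp = p'−p = (0.8051,-0.3963); α = Δx/Fx = (64409/80000) / (64409/16000) = 1/5
check: Δy/Fy = (-6341/16000) / (-6341/3200) = 1/5 ✓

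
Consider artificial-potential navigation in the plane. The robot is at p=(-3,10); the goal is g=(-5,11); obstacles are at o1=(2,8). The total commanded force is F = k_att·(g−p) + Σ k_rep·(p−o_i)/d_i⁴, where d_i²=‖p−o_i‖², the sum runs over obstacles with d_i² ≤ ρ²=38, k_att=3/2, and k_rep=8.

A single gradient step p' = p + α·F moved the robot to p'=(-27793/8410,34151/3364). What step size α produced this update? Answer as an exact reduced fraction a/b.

α = 1/10

F_att = 3/2·(g−p) = 3/2·(-2,1) = (-3.0000,1.5000)
o1: d²=29 ≤ ρ²=38; F_rep = 8·(-5,2)/29² = (-0.0476,0.0190)
F = F_att + ΣF_rep = (-3.0476,1.5190)
Δp = p'−p = (-0.3048,0.1519); α = Δx/Fx = (-2563/8410) / (-2563/841) = 1/10
check: Δy/Fy = (511/3364) / (2555/1682) = 1/10 ✓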